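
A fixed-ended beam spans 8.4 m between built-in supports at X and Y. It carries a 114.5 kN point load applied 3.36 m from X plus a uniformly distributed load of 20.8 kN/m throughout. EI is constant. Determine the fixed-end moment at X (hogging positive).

M_X = 260.8 kN·m

Take the two fixed-end moments M_X, M_Y as redundants; the released structure is the simple span XY.
On the primary (simply-supported) span, the end slopes from the loading are:
  at X: point load 114.5 at a = 3.36: Pab(L + b)/(6LEI) = 517.1/EI
  at Y: point load 114.5 at a = 3.36: Pab(L + a)/(6LEI) = 452.4/EI
  at X: UDL 20.8: wL³/(24EI) = 513.7/EI
  at Y: UDL 20.8: wL³/(24EI) = 513.7/EI
  θ_X0 = 1031/EI,  θ_Y0 = 966.1/EI
Flexibility coefficients: a unit moment at one end gives L/(3EI) there and L/(6EI) at the far end, so f₁₁ = f₂₂ = 2.8/EI and f₁₂ = f₂₁ = 1.4/EI.
Compatibility — zero rotation at each built-in end:
  2.8 M_X + 1.4 M_Y = 1031
  1.4 M_X + 2.8 M_Y = 966.1
Solving the pair gives M_X = 260.8 kN·m and M_Y = 214.6 kN·m (hogging).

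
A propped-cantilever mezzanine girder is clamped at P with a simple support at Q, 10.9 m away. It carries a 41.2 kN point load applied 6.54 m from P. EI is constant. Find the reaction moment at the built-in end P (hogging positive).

M_P = 75.45 kN·m

Release the roller at Q. Primary structure: cantilever fixed at P.
Primary-structure tip deflection at Q by superposition:
  point load 41.2 at a = 6.54: Pa²(3L − a)/(6EI) = 7683/EI
Tip deflection under a unit load at Q: L³/(3EI) = 431.7/EI.
Compatibility at Q: δ_0 − R_Q·δ_{QQ} = 0, so R_Q = 7683/431.7 = 17.8 kN.
Moment equilibrium about P: M_P = Σ(load moments about P) − R_Q·L = 269.4 − 17.8×10.9 = 75.45 kN·m.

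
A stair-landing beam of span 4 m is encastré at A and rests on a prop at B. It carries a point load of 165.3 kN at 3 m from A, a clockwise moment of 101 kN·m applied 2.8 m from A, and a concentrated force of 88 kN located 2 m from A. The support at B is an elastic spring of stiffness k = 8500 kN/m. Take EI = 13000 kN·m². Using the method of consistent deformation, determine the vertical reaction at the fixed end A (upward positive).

Choose R_B as the redundant. The primary structure is the cantilever fixed at A.
Deflection at B on the released cantilever, summing each load's contribution:
  point load 165.3 at a = 3: Pa²(3L − a)/(6EI) = 2232/EI
  clockwise couple 101 at a = 2.8: M₀a(2L − a)/(2EI) = 735.3/EI
  point load 88 at a = 2: Pa²(3L − a)/(6EI) = 586.7/EI
  δ_0 = 3553/EI
Flexibility coefficient — unit upward force at B: δ_{BB} = L³/(3EI) = 21.33/EI.
With EI = 13000 kN·m²: δ_0 = 0.27335 m and δ_{BB} = 0.001641 m/kN.
Compatibility — the spring shortens by R_B/k under the reaction it provides: δ_0 − R_B·δ_{BB} = R_B/k. With 1/k = 0.000118 m/kN, R_B = δ_0 / (δ_{BB} + 1/k) = 0.27335 / (0.001641 + 0.000118) = 155.4 kN.
Vertical equilibrium: R_A = ΣP − R_B = 253.3 − 155.4 = 97.87 kN.

R_A = 97.87 kN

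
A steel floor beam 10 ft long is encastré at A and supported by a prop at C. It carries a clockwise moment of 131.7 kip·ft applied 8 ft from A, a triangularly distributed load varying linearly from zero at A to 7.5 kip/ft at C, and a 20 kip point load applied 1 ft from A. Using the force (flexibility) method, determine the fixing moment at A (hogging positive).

Release the roller at C. Primary structure: cantilever fixed at A.
Downward deflection at the released point C due to the loads:
  clockwise couple 131.7 at a = 8: M₀a(2L − a)/(2EI) = 6322/EI
  triangular load, peak 7.5 at the free end: 11w₀L⁴/(120EI) = 6875/EI
  point load 20 at a = 1: Pa²(3L − a)/(6EI) = 96.67/EI
  δ_0 = 13293/EI
Flexibility coefficient — unit upward force at C: δ_{CC} = L³/(3EI) = 333.3/EI.
Compatibility at C: δ_0 − R_C·δ_{CC} = 0, so R_C = 13293/333.3 = 39.88 kip.
Moment equilibrium about A: M_A = Σ(load moments about A) − R_C·L = 401.7 − 39.88×10 = 2.902 kip·ft.

M_A = 2.902 kip·ft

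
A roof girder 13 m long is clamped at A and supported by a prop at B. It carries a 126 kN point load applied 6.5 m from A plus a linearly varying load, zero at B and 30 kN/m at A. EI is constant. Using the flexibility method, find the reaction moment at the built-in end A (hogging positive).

Take the reaction at B as the redundant and release it; the primary structure is a cantilever fixed at A.
Free-end deflection of the primary structure under the applied loading (downward +):
  point load 126 at a = 6.5: Pa²(3L − a)/(6EI) = 28836/EI
  triangular load, peak 30 at the fixed end: w₀L⁴/(30EI) = 28561/EI
  δ_0 = 57397/EI
Tip deflection under a unit load at B: L³/(3EI) = 732.3/EI.
Compatibility at B: δ_0 − R_B·δ_{BB} = 0, so R_B = 57397/732.3 = 78.38 kN.
Moment equilibrium about A: M_A = Σ(load moments about A) − R_B·L = 1664 − 78.38×13 = 645.1 kN·m.

M_A = 645.1 kN·m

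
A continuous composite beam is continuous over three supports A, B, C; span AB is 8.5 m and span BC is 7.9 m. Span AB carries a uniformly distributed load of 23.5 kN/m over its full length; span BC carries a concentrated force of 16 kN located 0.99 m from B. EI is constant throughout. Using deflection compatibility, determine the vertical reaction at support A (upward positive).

Release continuity at B by inserting a hinge; the redundant is the internal moment M_B. The primary structure is two simply-supported spans AB and BC.
End slopes at the hinge B, treating each span as simply supported:
  span AB: UDL 23.5: wL³/(24EI) = 601.3/EI
  span BC: point load 16 at a = 0.99: Pab(L + b)/(6LEI) = 34.2/EI
  relative rotation θ_0 = (601.3 + 34.2)/EI = 635.5/EI
A unit hogging moment at B produces rotation L₁/(3EI) + L₂/(3EI) = 5.467/EI.
Compatibility: M_B·(L₁+L₂)/(3EI) = θ_0, giving M_B = 116.3 kN·m (hogging).
Span AB, ΣM about A with M_B applied at B: R_B^{AB}·8.5 = 848.9 + 116.3, so R_B^{AB} = 113.6 kN and R_A = 199.8 − 113.6 = 86.2 kN.

R_A = 86.2 kN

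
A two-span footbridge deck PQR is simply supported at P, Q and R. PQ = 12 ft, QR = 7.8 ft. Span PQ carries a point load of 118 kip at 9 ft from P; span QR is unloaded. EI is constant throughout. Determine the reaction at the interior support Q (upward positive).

Insert a hinge at Q; M_Q is the redundant, and each span becomes simply supported.
Rotations at Q on the released spans (each span's end-slope, ×1/EI):
  span PQ: point load 118 at a = 9: Pab(L + a)/(6LEI) = 929.2/EI
  relative rotation θ_0 = (929.2 + 0)/EI = 929.2/EI
A unit hogging moment at Q produces rotation L₁/(3EI) + L₂/(3EI) = 6.6/EI.
Slope continuity at Q: θ_0 = M_Q·6.6/EI, so M_Q = 929.2/6.6 = 140.8 kip·ft (hogging).
Span PQ, ΣM about P with M_Q applied at Q: R_Q^{PQ}·12 = 1062 + 140.8, so R_Q^{PQ} = 100.2 kip and R_P = 118 − 100.2 = 17.77 kip.
Span QR, ΣM about R: R_Q^{QR}·7.8 = 0 + 140.8, so R_Q^{QR} = 18.05 kip and R_R = 0 − 18.05 = -18.05 kip.
R_Q = 100.2 + 18.05 = 118.3 kip.

R_Q = 118.3 kip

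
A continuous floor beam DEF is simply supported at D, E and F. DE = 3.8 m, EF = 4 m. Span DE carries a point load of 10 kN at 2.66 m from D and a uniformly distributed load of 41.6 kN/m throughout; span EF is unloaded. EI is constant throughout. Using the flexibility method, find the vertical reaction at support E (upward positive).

R_E = 106.5 kN

Take M_E as the redundant. Released structure: two simple spans DE and EF with a hinge at E.
Discontinuity in slope at E on the released structure — sum the simple-span end rotations:
  span DE: point load 10 at a = 2.66: Pab(L + a)/(6LEI) = 8.592/EI
  span DE: UDL 41.6: wL³/(24EI) = 95.11/EI
  relative rotation θ_0 = (103.7 + 0)/EI = 103.7/EI
A unit hogging moment at E produces rotation L₁/(3EI) + L₂/(3EI) = 2.6/EI.
Slope continuity at E: θ_0 = M_E·2.6/EI, so M_E = 103.7/2.6 = 39.89 kN·m (hogging).
Span DE, ΣM about D with M_E applied at E: R_E^{DE}·3.8 = 327 + 39.89, so R_E^{DE} = 96.54 kN and R_D = 168.1 − 96.54 = 71.54 kN.
Span EF, ΣM about F: R_E^{EF}·4 = 0 + 39.89, so R_E^{EF} = 9.971 kN and R_F = 0 − 9.971 = -9.971 kN.
R_E = 96.54 + 9.971 = 106.5 kN.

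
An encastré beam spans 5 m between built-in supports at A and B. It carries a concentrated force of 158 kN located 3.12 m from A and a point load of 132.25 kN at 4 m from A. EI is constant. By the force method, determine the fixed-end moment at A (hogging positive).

Release both end moments; the primary structure is a simply-supported span AB with redundants M_A and M_B.
End rotations of the released simple span under the applied load (×1/EI):
  at A: point load 158 at a = 3.12: Pab(L + b)/(6LEI) = 212.5/EI
  at B: point load 158 at a = 3.12: Pab(L + a)/(6LEI) = 250.8/EI
  at A: point load 132.25 at a = 4: Pab(L + b)/(6LEI) = 105.8/EI
  at B: point load 132.25 at a = 4: Pab(L + a)/(6LEI) = 158.7/EI
  θ_A0 = 318.3/EI,  θ_B0 = 409.5/EI
Flexibility coefficients: a unit moment at one end gives L/(3EI) there and L/(6EI) at the far end, so f₁₁ = f₂₂ = 1.667/EI and f₁₂ = f₂₁ = 0.8333/EI.
Compatibility — zero rotation at each built-in end:
  1.667 M_A + 0.8333 M_B = 318.3
  0.8333 M_A + 1.667 M_B = 409.5
Solving the pair gives M_A = 90.85 kN·m and M_B = 200.3 kN·m (hogging).

M_A = 90.85 kN·m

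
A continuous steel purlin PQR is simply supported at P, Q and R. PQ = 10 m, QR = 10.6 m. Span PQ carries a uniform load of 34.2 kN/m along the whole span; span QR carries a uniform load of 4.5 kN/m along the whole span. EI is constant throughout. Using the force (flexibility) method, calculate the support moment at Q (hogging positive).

M_Q = 240 kN·m

Take M_Q as the redundant. Released structure: two simple spans PQ and QR with a hinge at Q.
Discontinuity in slope at Q on the released structure — sum the simple-span end rotations:
  span PQ: UDL 34.2: wL³/(24EI) = 1425/EI
  span QR: UDL 4.5: wL³/(24EI) = 223.3/EI
  relative rotation θ_0 = (1425 + 223.3)/EI = 1648/EI
A unit hogging moment at Q produces rotation L₁/(3EI) + L₂/(3EI) = 6.867/EI.
Slope continuity at Q: θ_0 = M_Q·6.867/EI, so M_Q = 1648/6.867 = 240 kN·m (hogging).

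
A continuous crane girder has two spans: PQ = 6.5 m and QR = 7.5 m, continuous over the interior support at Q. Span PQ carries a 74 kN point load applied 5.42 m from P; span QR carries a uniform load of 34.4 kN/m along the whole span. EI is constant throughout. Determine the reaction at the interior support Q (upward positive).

R_Q = 236.1 kN

Insert a hinge at Q; M_Q is the redundant, and each span becomes simply supported.
End slopes at the hinge Q, treating each span as simply supported:
  span PQ: point load 74 at a = 5.42: Pab(L + a)/(6LEI) = 132.4/EI
  span QR: UDL 34.4: wL³/(24EI) = 604.7/EI
  relative rotation θ_0 = (132.4 + 604.7)/EI = 737.1/EI
A unit hogging moment at Q produces rotation L₁/(3EI) + L₂/(3EI) = 4.667/EI.
Slope continuity at Q: θ_0 = M_Q·4.667/EI, so M_Q = 737.1/4.667 = 157.9 kN·m (hogging).
Span PQ, ΣM about P with M_Q applied at Q: R_Q^{PQ}·6.5 = 401.1 + 157.9, so R_Q^{PQ} = 86 kN and R_P = 74 − 86 = -12 kN.
Span QR, ΣM about R: R_Q^{QR}·7.5 = 967.5 + 157.9, so R_Q^{QR} = 150.1 kN and R_R = 258 − 150.1 = 107.9 kN.
R_Q = 86 + 150.1 = 236.1 kN.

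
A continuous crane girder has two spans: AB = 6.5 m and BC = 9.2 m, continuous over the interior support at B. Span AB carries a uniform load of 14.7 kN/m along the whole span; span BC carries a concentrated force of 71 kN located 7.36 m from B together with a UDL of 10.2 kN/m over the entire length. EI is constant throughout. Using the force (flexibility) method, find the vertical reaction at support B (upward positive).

R_B = 143.6 kN

Release continuity at B by inserting a hinge; the redundant is the internal moment M_B. The primary structure is two simply-supported spans AB and BC.
End slopes at the hinge B, treating each span as simply supported:
  span AB: UDL 14.7: wL³/(24EI) = 168.2/EI
  span BC: point load 71 at a = 7.36: Pab(L + b)/(6LEI) = 192.3/EI
  span BC: UDL 10.2: wL³/(24EI) = 330.9/EI
  relative rotation θ_0 = (168.2 + 523.2)/EI = 691.5/EI
A unit hogging moment at B produces rotation L₁/(3EI) + L₂/(3EI) = 5.233/EI.
Slope continuity at B: θ_0 = M_B·5.233/EI, so M_B = 691.5/5.233 = 132.1 kN·m (hogging).
Span AB, ΣM about A with M_B applied at B: R_B^{AB}·6.5 = 310.5 + 132.1, so R_B^{AB} = 68.1 kN and R_A = 95.55 − 68.1 = 27.45 kN.
Span BC, ΣM about C: R_B^{BC}·9.2 = 562.3 + 132.1, so R_B^{BC} = 75.48 kN and R_C = 164.8 − 75.48 = 89.36 kN.
R_B = 68.1 + 75.48 = 143.6 kN.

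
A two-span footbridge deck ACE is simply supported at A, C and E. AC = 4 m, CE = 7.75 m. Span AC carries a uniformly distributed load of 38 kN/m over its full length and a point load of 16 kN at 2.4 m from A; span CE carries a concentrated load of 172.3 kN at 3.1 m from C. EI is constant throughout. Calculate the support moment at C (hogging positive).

M_C = 199.2 kN·m

Release continuity at C by inserting a hinge; the redundant is the internal moment M_C. The primary structure is two simply-supported spans AC and CE.
End slopes at the hinge C, treating each span as simply supported:
  span AC: UDL 38: wL³/(24EI) = 101.3/EI
  span AC: point load 16 at a = 2.4: Pab(L + a)/(6LEI) = 16.38/EI
  span CE: point load 172.3 at a = 3.1: Pab(L + b)/(6LEI) = 662.3/EI
  relative rotation θ_0 = (117.7 + 662.3)/EI = 780/EI
A unit hogging moment at C produces rotation L₁/(3EI) + L₂/(3EI) = 3.917/EI.
Compatibility: M_C·(L₁+L₂)/(3EI) = θ_0, giving M_C = 199.2 kN·m (hogging).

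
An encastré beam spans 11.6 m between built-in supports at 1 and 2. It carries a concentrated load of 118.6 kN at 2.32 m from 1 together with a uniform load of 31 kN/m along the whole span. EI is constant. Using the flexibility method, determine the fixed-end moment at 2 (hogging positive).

Release both end moments; the primary structure is a simply-supported span 12 with redundants M_1 and M_2.
End rotations of the released simple span under the applied load (×1/EI):
  at 1: point load 118.6 at a = 2.32: Pab(L + b)/(6LEI) = 766/EI
  at 2: point load 118.6 at a = 2.32: Pab(L + a)/(6LEI) = 510.7/EI
  at 1: UDL 31: wL³/(24EI) = 2016/EI
  at 2: UDL 31: wL³/(24EI) = 2016/EI
  θ_10 = 2782/EI,  θ_20 = 2527/EI
Flexibility coefficients: a unit moment at one end gives L/(3EI) there and L/(6EI) at the far end, so f₁₁ = f₂₂ = 3.867/EI and f₁₂ = f₂₁ = 1.933/EI.
Compatibility — zero rotation at each built-in end:
  3.867 M_1 + 1.933 M_2 = 2782
  1.933 M_1 + 3.867 M_2 = 2527
Solving the pair gives M_1 = 523.7 kN·m and M_2 = 391.6 kN·m (hogging).

M_2 = 391.6 kN·m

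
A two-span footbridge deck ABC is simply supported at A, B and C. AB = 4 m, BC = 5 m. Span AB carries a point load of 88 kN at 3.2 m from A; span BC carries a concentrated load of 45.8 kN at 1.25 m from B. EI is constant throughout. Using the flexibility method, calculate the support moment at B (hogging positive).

Release continuity at B by inserting a hinge; the redundant is the internal moment M_B. The primary structure is two simply-supported spans AB and BC.
Discontinuity in slope at B on the released structure — sum the simple-span end rotations:
  span AB: point load 88 at a = 3.2: Pab(L + a)/(6LEI) = 67.58/EI
  span BC: point load 45.8 at a = 1.25: Pab(L + b)/(6LEI) = 62.62/EI
  relative rotation θ_0 = (67.58 + 62.62)/EI = 130.2/EI
A unit hogging moment at B produces rotation L₁/(3EI) + L₂/(3EI) = 3/EI.
Compatibility: M_B·(L₁+L₂)/(3EI) = θ_0, giving M_B = 43.4 kN·m (hogging).

M_B = 43.4 kN·m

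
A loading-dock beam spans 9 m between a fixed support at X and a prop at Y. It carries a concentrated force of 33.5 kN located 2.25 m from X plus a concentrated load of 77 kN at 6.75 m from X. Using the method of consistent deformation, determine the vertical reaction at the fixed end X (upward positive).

R_X = 58.89 kN

Remove the prop at Y; the released (primary) structure is a cantilever built in at X.
Deflection at Y on the released cantilever, summing each load's contribution:
  point load 33.5 at a = 2.25: Pa²(3L − a)/(6EI) = 699.6/EI
  point load 77 at a = 6.75: Pa²(3L − a)/(6EI) = 11841/EI
  δ_0 = 12540/EI
Flexibility coefficient — unit upward force at Y: δ_{YY} = L³/(3EI) = 243/EI.
Compatibility at Y: δ_0 − R_Y·δ_{YY} = 0, so R_Y = 12540/243 = 51.61 kN.
Vertical equilibrium: R_X = ΣP − R_Y = 110.5 − 51.61 = 58.89 kN.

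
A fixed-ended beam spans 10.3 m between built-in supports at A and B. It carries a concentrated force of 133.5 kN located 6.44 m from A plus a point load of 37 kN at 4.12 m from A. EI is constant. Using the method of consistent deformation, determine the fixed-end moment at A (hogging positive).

M_A = 175.6 kN·m

Release both end moments; the primary structure is a simply-supported span AB with redundants M_A and M_B.
Simple-span end rotations at A and B under the given loads:
  at A: point load 133.5 at a = 6.44: Pab(L + b)/(6LEI) = 760.4/EI
  at B: point load 133.5 at a = 6.44: Pab(L + a)/(6LEI) = 898.9/EI
  at A: point load 37 at a = 4.12: Pab(L + b)/(6LEI) = 251.2/EI
  at B: point load 37 at a = 4.12: Pab(L + a)/(6LEI) = 219.8/EI
  θ_A0 = 1012/EI,  θ_B0 = 1119/EI
Flexibility coefficients: a unit moment at one end gives L/(3EI) there and L/(6EI) at the far end, so f₁₁ = f₂₂ = 3.433/EI and f₁₂ = f₂₁ = 1.717/EI.
Compatibility — zero rotation at each built-in end:
  3.433 M_A + 1.717 M_B = 1012
  1.717 M_A + 3.433 M_B = 1119
Solving the pair gives M_A = 175.6 kN·m and M_B = 238 kN·m (hogging).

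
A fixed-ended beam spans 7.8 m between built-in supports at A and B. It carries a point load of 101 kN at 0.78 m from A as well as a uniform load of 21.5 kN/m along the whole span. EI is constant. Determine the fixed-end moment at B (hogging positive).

M_B = 116.1 kN·m

Take the two fixed-end moments M_A, M_B as redundants; the released structure is the simple span AB.
Simple-span end rotations at A and B under the given loads:
  at A: point load 101 at a = 0.78: Pab(L + b)/(6LEI) = 175.1/EI
  at B: point load 101 at a = 0.78: Pab(L + a)/(6LEI) = 101.4/EI
  at A: UDL 21.5: wL³/(24EI) = 425.1/EI
  at B: UDL 21.5: wL³/(24EI) = 425.1/EI
  θ_A0 = 600.2/EI,  θ_B0 = 526.5/EI
Flexibility coefficients: a unit moment at one end gives L/(3EI) there and L/(6EI) at the far end, so f₁₁ = f₂₂ = 2.6/EI and f₁₂ = f₂₁ = 1.3/EI.
Compatibility — zero rotation at each built-in end:
  2.6 M_A + 1.3 M_B = 600.2
  1.3 M_A + 2.6 M_B = 526.5
Solving the pair gives M_A = 172.8 kN·m and M_B = 116.1 kN·m (hogging).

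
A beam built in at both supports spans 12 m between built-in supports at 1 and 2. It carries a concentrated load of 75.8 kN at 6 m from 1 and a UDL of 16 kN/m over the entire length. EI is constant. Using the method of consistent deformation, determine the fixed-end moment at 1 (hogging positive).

M_1 = 305.7 kN·m

Release both end moments; the primary structure is a simply-supported span 12 with redundants M_1 and M_2.
End rotations of the released simple span under the applied load (×1/EI):
  at 1: point load 75.8 at a = 6: Pab(L + b)/(6LEI) = 682.2/EI
  at 2: point load 75.8 at a = 6: Pab(L + a)/(6LEI) = 682.2/EI
  at 1: UDL 16: wL³/(24EI) = 1152/EI
  at 2: UDL 16: wL³/(24EI) = 1152/EI
  θ_10 = 1834/EI,  θ_20 = 1834/EI
Flexibility coefficients: a unit moment at one end gives L/(3EI) there and L/(6EI) at the far end, so f₁₁ = f₂₂ = 4/EI and f₁₂ = f₂₁ = 2/EI.
Compatibility — zero rotation at each built-in end:
  4 M_1 + 2 M_2 = 1834
  2 M_1 + 4 M_2 = 1834
Solving the pair gives M_1 = 305.7 kN·m and M_2 = 305.7 kN·m (hogging).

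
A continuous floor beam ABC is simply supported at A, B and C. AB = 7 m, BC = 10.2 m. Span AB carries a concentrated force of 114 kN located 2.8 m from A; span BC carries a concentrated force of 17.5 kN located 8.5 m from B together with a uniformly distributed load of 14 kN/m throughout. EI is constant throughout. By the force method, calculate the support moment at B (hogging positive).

Insert a hinge at B; M_B is the redundant, and each span becomes simply supported.
Discontinuity in slope at B on the released structure — sum the simple-span end rotations:
  span AB: point load 114 at a = 2.8: Pab(L + a)/(6LEI) = 312.8/EI
  span BC: point load 17.5 at a = 8.5: Pab(L + b)/(6LEI) = 49.17/EI
  span BC: UDL 14: wL³/(24EI) = 619/EI
  relative rotation θ_0 = (312.8 + 668.2)/EI = 981/EI
A unit hogging moment at B produces rotation L₁/(3EI) + L₂/(3EI) = 5.733/EI.
Slope continuity at B: θ_0 = M_B·5.733/EI, so M_B = 981/5.733 = 171.1 kN·m (hogging).

M_B = 171.1 kN·m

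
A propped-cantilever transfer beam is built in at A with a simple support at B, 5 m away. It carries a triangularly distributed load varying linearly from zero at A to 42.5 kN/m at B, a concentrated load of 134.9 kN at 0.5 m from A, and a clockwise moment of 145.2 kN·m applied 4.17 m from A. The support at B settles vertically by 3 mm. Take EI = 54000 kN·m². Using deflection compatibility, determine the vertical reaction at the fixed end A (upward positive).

Remove the prop at B; the released (primary) structure is a cantilever built in at A.
Primary-structure tip deflection at B by superposition:
  triangular load, peak 42.5 at the free end: 11w₀L⁴/(120EI) = 2435/EI
  point load 134.9 at a = 0.5: Pa²(3L − a)/(6EI) = 81.5/EI
  clockwise couple 145.2 at a = 4.17: M₀a(2L − a)/(2EI) = 1765/EI
  δ_0 = 4281/EI
Flexibility coefficient — unit upward force at B: δ_{BB} = L³/(3EI) = 41.67/EI.
With EI = 54000 kN·m²: δ_0 = 0.079285 m and δ_{BB} = 0.000772 m/kN.
Compatibility — the beam at B must follow the support down by 0.003 m: δ_0 − R_B·δ_{BB} = 0.003, so R_B = (0.079285 − 0.003)/0.000772 = 98.87 kN.
Vertical equilibrium: R_A = ΣP − R_B = 241.2 − 98.87 = 142.3 kN.

R_A = 142.3 kN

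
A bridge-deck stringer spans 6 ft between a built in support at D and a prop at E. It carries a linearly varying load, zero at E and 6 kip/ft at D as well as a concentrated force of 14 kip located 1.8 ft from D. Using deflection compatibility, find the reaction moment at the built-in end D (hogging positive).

Choose R_E as the redundant. The primary structure is the cantilever fixed at D.
Deflection at E on the released cantilever, summing each load's contribution:
  triangular load, peak 6 at the fixed end: w₀L⁴/(30EI) = 259.2/EI
  point load 14 at a = 1.8: Pa²(3L − a)/(6EI) = 122.5/EI
  δ_0 = 381.7/EI
Tip deflection under a unit load at E: L³/(3EI) = 72/EI.
The prop prevents deflection at E: R_E = δ_0/δ_{EE} = 381.7/72 = 5.301 kip.
Moment equilibrium about D: M_D = Σ(load moments about D) − R_E·L = 61.2 − 5.301×6 = 29.39 kip·ft.

M_D = 29.39 kip·ft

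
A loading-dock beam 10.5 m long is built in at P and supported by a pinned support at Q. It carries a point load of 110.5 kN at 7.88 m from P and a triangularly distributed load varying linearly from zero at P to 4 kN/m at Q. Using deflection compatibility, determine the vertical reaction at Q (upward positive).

Remove the prop at Q; the released (primary) structure is a cantilever built in at P.
Deflection at Q on the released cantilever, summing each load's contribution:
  point load 110.5 at a = 7.88: Pa²(3L − a)/(6EI) = 27011/EI
  triangular load, peak 4 at the free end: 11w₀L⁴/(120EI) = 4457/EI
  δ_0 = 31468/EI
Tip deflection under a unit load at Q: L³/(3EI) = 385.9/EI.
The prop prevents deflection at Q: R_Q = δ_0/δ_{QQ} = 31468/385.9 = 81.55 kN.

R_Q = 81.55 kN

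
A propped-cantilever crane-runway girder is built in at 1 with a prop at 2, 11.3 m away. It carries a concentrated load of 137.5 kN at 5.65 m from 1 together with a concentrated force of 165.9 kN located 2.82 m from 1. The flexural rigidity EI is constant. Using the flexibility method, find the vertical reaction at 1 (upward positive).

Release the roller at 2. Primary structure: cantilever fixed at 1.
Free-end deflection of the primary structure under the applied loading (downward +):
  point load 137.5 at a = 5.65: Pa²(3L − a)/(6EI) = 20666/EI
  point load 165.9 at a = 2.82: Pa²(3L − a)/(6EI) = 6834/EI
  δ_0 = 27500/EI
Flexibility coefficient — unit upward force at 2: δ_{22} = L³/(3EI) = 481/EI.
The prop prevents deflection at 2: R_2 = δ_0/δ_{22} = 27500/481 = 57.18 kN.
Vertical equilibrium: R_1 = ΣP − R_2 = 303.4 − 57.18 = 246.2 kN.

R_1 = 246.2 kN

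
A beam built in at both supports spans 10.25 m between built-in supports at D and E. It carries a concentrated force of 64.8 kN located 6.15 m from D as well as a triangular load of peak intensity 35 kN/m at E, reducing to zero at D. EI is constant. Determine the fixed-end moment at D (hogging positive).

M_D = 186.3 kN·m

Take the two fixed-end moments M_D, M_E as redundants; the released structure is the simple span DE.
Simple-span end rotations at D and E under the given loads:
  at D: point load 64.8 at a = 6.15: Pab(L + b)/(6LEI) = 381.3/EI
  at E: point load 64.8 at a = 6.15: Pab(L + a)/(6LEI) = 435.7/EI
  at D: triangular load, peak 35: 7w₀L³/(360EI) = 732.9/EI
  at E: triangular load, peak 35: w₀L³/(45EI) = 837.6/EI
  θ_D0 = 1114/EI,  θ_E0 = 1273/EI
Flexibility coefficients: a unit moment at one end gives L/(3EI) there and L/(6EI) at the far end, so f₁₁ = f₂₂ = 3.417/EI and f₁₂ = f₂₁ = 1.708/EI.
Compatibility — zero rotation at each built-in end:
  3.417 M_D + 1.708 M_E = 1114
  1.708 M_D + 3.417 M_E = 1273
Solving the pair gives M_D = 186.3 kN·m and M_E = 279.5 kN·m (hogging).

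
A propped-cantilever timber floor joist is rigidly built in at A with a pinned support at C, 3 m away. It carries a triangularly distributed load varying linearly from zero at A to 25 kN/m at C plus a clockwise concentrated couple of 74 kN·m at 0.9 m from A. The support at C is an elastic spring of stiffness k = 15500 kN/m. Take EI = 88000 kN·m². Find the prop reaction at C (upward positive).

Take the reaction at C as the redundant and release it; the primary structure is a cantilever fixed at A.
Downward deflection at the released point C due to the loads:
  triangular load, peak 25 at the free end: 11w₀L⁴/(120EI) = 185.6/EI
  clockwise couple 74 at a = 0.9: M₀a(2L − a)/(2EI) = 169.8/EI
  δ_0 = 355.5/EI
Flexibility coefficient — unit upward force at C: δ_{CC} = L³/(3EI) = 9/EI.
With EI = 88000 kN·m²: δ_0 = 0.004039 m and δ_{CC} = 0.000102 m/kN.
Compatibility — the spring shortens by R_C/k under the reaction it provides: δ_0 − R_C·δ_{CC} = R_C/k. With 1/k = 0.000065 m/kN, R_C = δ_0 / (δ_{CC} + 1/k) = 0.004039 / (0.000102 + 0.000065) = 24.22 kN.

R_C = 24.22 kN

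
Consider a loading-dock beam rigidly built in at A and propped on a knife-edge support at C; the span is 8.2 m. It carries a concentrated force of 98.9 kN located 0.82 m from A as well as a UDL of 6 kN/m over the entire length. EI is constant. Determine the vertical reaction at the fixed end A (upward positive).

Release the roller at C. Primary structure: cantilever fixed at A.
Downward deflection at the released point C due to the loads:
  point load 98.9 at a = 0.82: Pa²(3L − a)/(6EI) = 263.6/EI
  UDL 6: wL⁴/(8EI) = 3391/EI
  δ_0 = 3654/EI
Flexibility coefficient — unit upward force at C: δ_{CC} = L³/(3EI) = 183.8/EI.
Compatibility at C: δ_0 − R_C·δ_{CC} = 0, so R_C = 3654/183.8 = 19.88 kN.
Vertical equilibrium: R_A = ΣP − R_C = 148.1 − 19.88 = 128.2 kN.

R_A = 128.2 kN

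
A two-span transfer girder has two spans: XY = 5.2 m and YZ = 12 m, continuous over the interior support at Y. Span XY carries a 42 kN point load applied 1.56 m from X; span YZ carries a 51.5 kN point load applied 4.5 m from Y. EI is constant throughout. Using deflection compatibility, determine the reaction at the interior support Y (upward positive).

R_Y = 69.9 kN

Release continuity at Y by inserting a hinge; the redundant is the internal moment M_Y. The primary structure is two simply-supported spans XY and YZ.
End slopes at the hinge Y, treating each span as simply supported:
  span XY: point load 42 at a = 1.56: Pab(L + a)/(6LEI) = 51.67/EI
  span YZ: point load 51.5 at a = 4.5: Pab(L + b)/(6LEI) = 470.7/EI
  relative rotation θ_0 = (51.67 + 470.7)/EI = 522.4/EI
A unit hogging moment at Y produces rotation L₁/(3EI) + L₂/(3EI) = 5.733/EI.
Slope continuity at Y: θ_0 = M_Y·5.733/EI, so M_Y = 522.4/5.733 = 91.12 kN·m (hogging).
Span XY, ΣM about X with M_Y applied at Y: R_Y^{XY}·5.2 = 65.52 + 91.12, so R_Y^{XY} = 30.12 kN and R_X = 42 − 30.12 = 11.88 kN.
Span YZ, ΣM about Z: R_Y^{YZ}·12 = 386.2 + 91.12, so R_Y^{YZ} = 39.78 kN and R_Z = 51.5 − 39.78 = 11.72 kN.
R_Y = 30.12 + 39.78 = 69.9 kN.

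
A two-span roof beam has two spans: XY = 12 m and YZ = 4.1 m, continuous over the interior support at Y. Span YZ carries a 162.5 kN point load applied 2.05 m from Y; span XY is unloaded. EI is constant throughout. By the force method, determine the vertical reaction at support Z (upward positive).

Insert a hinge at Y; M_Y is the redundant, and each span becomes simply supported.
Discontinuity in slope at Y on the released structure — sum the simple-span end rotations:
  span YZ: point load 162.5 at a = 2.05: Pab(L + b)/(6LEI) = 170.7/EI
  relative rotation θ_0 = (0 + 170.7)/EI = 170.7/EI
A unit hogging moment at Y produces rotation L₁/(3EI) + L₂/(3EI) = 5.367/EI.
Compatibility: M_Y·(L₁+L₂)/(3EI) = θ_0, giving M_Y = 31.81 kN·m (hogging).
Span YZ, ΣM about Z: R_Y^{YZ}·4.1 = 333.1 + 31.81, so R_Y^{YZ} = 89.01 kN and R_Z = 162.5 − 89.01 = 73.49 kN.

R_Z = 73.49 kN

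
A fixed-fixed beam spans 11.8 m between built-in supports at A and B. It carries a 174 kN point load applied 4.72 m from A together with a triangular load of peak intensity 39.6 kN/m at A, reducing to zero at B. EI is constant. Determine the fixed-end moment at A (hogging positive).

M_A = 571.4 kN·m

Take the two fixed-end moments M_A, M_B as redundants; the released structure is the simple span AB.
End rotations of the released simple span under the applied load (×1/EI):
  at A: point load 174 at a = 4.72: Pab(L + b)/(6LEI) = 1551/EI
  at B: point load 174 at a = 4.72: Pab(L + a)/(6LEI) = 1357/EI
  at A: triangular load, peak 39.6: w₀L³/(45EI) = 1446/EI
  at B: triangular load, peak 39.6: 7w₀L³/(360EI) = 1265/EI
  θ_A0 = 2996/EI,  θ_B0 = 2622/EI
Flexibility coefficients: a unit moment at one end gives L/(3EI) there and L/(6EI) at the far end, so f₁₁ = f₂₂ = 3.933/EI and f₁₂ = f₂₁ = 1.967/EI.
Compatibility — zero rotation at each built-in end:
  3.933 M_A + 1.967 M_B = 2996
  1.967 M_A + 3.933 M_B = 2622
Solving the pair gives M_A = 571.4 kN·m and M_B = 380.9 kN·m (hogging).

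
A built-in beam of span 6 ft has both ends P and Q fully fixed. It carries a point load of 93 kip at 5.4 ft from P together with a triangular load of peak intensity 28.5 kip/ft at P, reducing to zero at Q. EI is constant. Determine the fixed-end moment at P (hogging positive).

M_P = 56.32 kip·ft

Release both end moments; the primary structure is a simply-supported span PQ with redundants M_P and M_Q.
End rotations of the released simple span under the applied load (×1/EI):
  at P: point load 93 at a = 5.4: Pab(L + b)/(6LEI) = 55.24/EI
  at Q: point load 93 at a = 5.4: Pab(L + a)/(6LEI) = 95.42/EI
  at P: triangular load, peak 28.5: w₀L³/(45EI) = 136.8/EI
  at Q: triangular load, peak 28.5: 7w₀L³/(360EI) = 119.7/EI
  θ_P0 = 192/EI,  θ_Q0 = 215.1/EI
Flexibility coefficients: a unit moment at one end gives L/(3EI) there and L/(6EI) at the far end, so f₁₁ = f₂₂ = 2/EI and f₁₂ = f₂₁ = 1/EI.
Compatibility — zero rotation at each built-in end:
  2 M_P + 1 M_Q = 192
  1 M_P + 2 M_Q = 215.1
Solving the pair gives M_P = 56.32 kip·ft and M_Q = 79.4 kip·ft (hogging).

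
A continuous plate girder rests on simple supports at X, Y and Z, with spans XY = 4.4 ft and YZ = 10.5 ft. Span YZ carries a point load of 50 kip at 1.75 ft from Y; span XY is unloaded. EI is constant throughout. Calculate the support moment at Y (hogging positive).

M_Y = 47.1 kip·ft

Insert a hinge at Y; M_Y is the redundant, and each span becomes simply supported.
Rotations at Y on the released spans (each span's end-slope, ×1/EI):
  span YZ: point load 50 at a = 1.75: Pab(L + b)/(6LEI) = 233.9/EI
  relative rotation θ_0 = (0 + 233.9)/EI = 233.9/EI
A unit hogging moment at Y produces rotation L₁/(3EI) + L₂/(3EI) = 4.967/EI.
Compatibility: M_Y·(L₁+L₂)/(3EI) = θ_0, giving M_Y = 47.1 kip·ft (hogging).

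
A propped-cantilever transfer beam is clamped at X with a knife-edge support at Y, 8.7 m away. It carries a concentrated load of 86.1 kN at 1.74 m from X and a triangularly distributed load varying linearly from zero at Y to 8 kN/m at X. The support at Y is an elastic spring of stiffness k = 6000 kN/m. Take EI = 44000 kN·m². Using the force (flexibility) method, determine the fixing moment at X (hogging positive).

Choose R_Y as the redundant. The primary structure is the cantilever fixed at X.
Downward deflection at the released point Y due to the loads:
  point load 86.1 at a = 1.74: Pa²(3L − a)/(6EI) = 1058/EI
  triangular load, peak 8 at the fixed end: w₀L⁴/(30EI) = 1528/EI
  δ_0 = 2586/EI
Flexibility coefficient — unit upward force at Y: δ_{YY} = L³/(3EI) = 219.5/EI.
With EI = 44000 kN·m²: δ_0 = 0.058774 m and δ_{YY} = 0.004989 m/kN.
Compatibility — the spring shortens by R_Y/k under the reaction it provides: δ_0 − R_Y·δ_{YY} = R_Y/k. With 1/k = 0.000167 m/kN, R_Y = δ_0 / (δ_{YY} + 1/k) = 0.058774 / (0.004989 + 0.000167) = 11.4 kN.
Moment equilibrium about X: M_X = Σ(load moments about X) − R_Y·L = 250.7 − 11.4×8.7 = 151.5 kN·m.

M_X = 151.5 kN·m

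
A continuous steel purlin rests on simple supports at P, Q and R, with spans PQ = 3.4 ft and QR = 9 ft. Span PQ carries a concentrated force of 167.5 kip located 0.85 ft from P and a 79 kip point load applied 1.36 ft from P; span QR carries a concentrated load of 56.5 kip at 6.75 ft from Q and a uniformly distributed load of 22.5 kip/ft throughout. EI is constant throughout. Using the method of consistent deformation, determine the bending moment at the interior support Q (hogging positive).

Insert a hinge at Q; M_Q is the redundant, and each span becomes simply supported.
End slopes at the hinge Q, treating each span as simply supported:
  span PQ: point load 167.5 at a = 0.85: Pab(L + a)/(6LEI) = 75.64/EI
  span PQ: point load 79 at a = 1.36: Pab(L + a)/(6LEI) = 51.14/EI
  span QR: point load 56.5 at a = 6.75: Pab(L + b)/(6LEI) = 178.8/EI
  span QR: UDL 22.5: wL³/(24EI) = 683.4/EI
  relative rotation θ_0 = (126.8 + 862.2)/EI = 989/EI
A unit hogging moment at Q produces rotation L₁/(3EI) + L₂/(3EI) = 4.133/EI.
Compatibility: M_Q·(L₁+L₂)/(3EI) = θ_0, giving M_Q = 239.3 kip·ft (hogging).

M_Q = 239.3 kip·ft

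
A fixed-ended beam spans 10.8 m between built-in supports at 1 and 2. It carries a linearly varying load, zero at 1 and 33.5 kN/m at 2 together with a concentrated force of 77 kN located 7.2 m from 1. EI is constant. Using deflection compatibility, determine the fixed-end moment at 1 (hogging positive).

Take the two fixed-end moments M_1, M_2 as redundants; the released structure is the simple span 12.
End rotations of the released simple span under the applied load (×1/EI):
  at 1: triangular load, peak 33.5: 7w₀L³/(360EI) = 820.6/EI
  at 2: triangular load, peak 33.5: w₀L³/(45EI) = 937.8/EI
  at 1: point load 77 at a = 7.2: Pab(L + b)/(6LEI) = 443.5/EI
  at 2: point load 77 at a = 7.2: Pab(L + a)/(6LEI) = 554.4/EI
  θ_10 = 1264/EI,  θ_20 = 1492/EI
Flexibility coefficients: a unit moment at one end gives L/(3EI) there and L/(6EI) at the far end, so f₁₁ = f₂₂ = 3.6/EI and f₁₂ = f₂₁ = 1.8/EI.
Compatibility — zero rotation at each built-in end:
  3.6 M_1 + 1.8 M_2 = 1264
  1.8 M_1 + 3.6 M_2 = 1492
Solving the pair gives M_1 = 191.8 kN·m and M_2 = 318.6 kN·m (hogging).

M_1 = 191.8 kN·m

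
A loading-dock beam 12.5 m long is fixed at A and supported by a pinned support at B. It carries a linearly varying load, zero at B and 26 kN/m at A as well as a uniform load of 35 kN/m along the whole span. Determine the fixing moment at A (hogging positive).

M_A = 954.4 kN·m

Choose R_B as the redundant. The primary structure is the cantilever fixed at A.
Primary-structure tip deflection at B by superposition:
  triangular load, peak 26 at the fixed end: w₀L⁴/(30EI) = 21159/EI
  UDL 35: wL⁴/(8EI) = 106812/EI
  δ_0 = 127970/EI
Tip deflection under a unit load at B: L³/(3EI) = 651/EI.
Compatibility at B: δ_0 − R_B·δ_{BB} = 0, so R_B = 127970/651 = 196.6 kN.
Moment equilibrium about A: M_A = Σ(load moments about A) − R_B·L = 3411 − 196.6×12.5 = 954.4 kN·m.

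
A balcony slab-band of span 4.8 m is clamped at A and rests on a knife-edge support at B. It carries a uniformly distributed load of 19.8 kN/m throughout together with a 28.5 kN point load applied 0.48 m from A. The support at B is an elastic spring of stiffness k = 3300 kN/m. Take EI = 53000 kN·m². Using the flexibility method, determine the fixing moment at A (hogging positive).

Remove the prop at B; the released (primary) structure is a cantilever built in at A.
Deflection at B on the released cantilever, summing each load's contribution:
  UDL 19.8: wL⁴/(8EI) = 1314/EI
  point load 28.5 at a = 0.48: Pa²(3L − a)/(6EI) = 15.23/EI
  δ_0 = 1329/EI
Flexibility coefficient — unit upward force at B: δ_{BB} = L³/(3EI) = 36.86/EI.
With EI = 53000 kN·m²: δ_0 = 0.025077 m and δ_{BB} = 0.000696 m/kN.
Compatibility — the spring shortens by R_B/k under the reaction it provides: δ_0 − R_B·δ_{BB} = R_B/k. With 1/k = 0.000303 m/kN, R_B = δ_0 / (δ_{BB} + 1/k) = 0.025077 / (0.000696 + 0.000303) = 25.11 kN.
Moment equilibrium about A: M_A = Σ(load moments about A) − R_B·L = 241.8 − 25.11×4.8 = 121.2 kN·m.

M_A = 121.2 kN·m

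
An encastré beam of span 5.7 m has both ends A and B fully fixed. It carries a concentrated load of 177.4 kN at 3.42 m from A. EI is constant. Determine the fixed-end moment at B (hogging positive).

M_B = 145.6 kN·m

Release both end moments; the primary structure is a simply-supported span AB with redundants M_A and M_B.
Simple-span end rotations at A and B under the given loads:
  at A: point load 177.4 at a = 3.42: Pab(L + b)/(6LEI) = 322.8/EI
  at B: point load 177.4 at a = 3.42: Pab(L + a)/(6LEI) = 368.9/EI
  θ_A0 = 322.8/EI,  θ_B0 = 368.9/EI
Flexibility coefficients: a unit moment at one end gives L/(3EI) there and L/(6EI) at the far end, so f₁₁ = f₂₂ = 1.9/EI and f₁₂ = f₂₁ = 0.95/EI.
Compatibility — zero rotation at each built-in end:
  1.9 M_A + 0.95 M_B = 322.8
  0.95 M_A + 1.9 M_B = 368.9
Solving the pair gives M_A = 97.07 kN·m and M_B = 145.6 kN·m (hogging).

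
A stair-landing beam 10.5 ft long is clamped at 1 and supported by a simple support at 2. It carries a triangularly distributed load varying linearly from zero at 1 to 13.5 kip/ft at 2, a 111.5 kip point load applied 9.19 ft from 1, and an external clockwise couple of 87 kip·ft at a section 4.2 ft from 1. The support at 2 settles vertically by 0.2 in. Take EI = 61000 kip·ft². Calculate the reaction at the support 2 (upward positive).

Choose R_2 as the redundant. The primary structure is the cantilever fixed at 1.
Deflection at 2 on the released cantilever, summing each load's contribution:
  triangular load, peak 13.5 at the free end: 11w₀L⁴/(120EI) = 15042/EI
  point load 111.5 at a = 9.19: Pa²(3L − a)/(6EI) = 35015/EI
  clockwise couple 87 at a = 4.2: M₀a(2L − a)/(2EI) = 3069/EI
  δ_0 = 53126/EI
Tip deflection under a unit load at 2: L³/(3EI) = 385.9/EI.
With EI = 61000 kip·ft²: δ_0 = 0.87092 ft and δ_{22} = 0.006326 ft/kip.
Compatibility — the beam at 2 must follow the support down by 0.01667 ft: δ_0 − R_2·δ_{22} = 0.01667, so R_2 = (0.87092 − 0.01667)/0.006326 = 135 kip.

R_2 = 135 kip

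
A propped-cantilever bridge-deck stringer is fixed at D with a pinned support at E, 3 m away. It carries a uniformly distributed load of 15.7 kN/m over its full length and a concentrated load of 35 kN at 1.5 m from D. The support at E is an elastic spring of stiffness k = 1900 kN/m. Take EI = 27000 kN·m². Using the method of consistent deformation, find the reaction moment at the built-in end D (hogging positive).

M_D = 89.88 kN·m

Remove the prop at E; the released (primary) structure is a cantilever built in at D.
Free-end deflection of the primary structure under the applied loading (downward +):
  UDL 15.7: wL⁴/(8EI) = 159/EI
  point load 35 at a = 1.5: Pa²(3L − a)/(6EI) = 98.44/EI
  δ_0 = 257.4/EI
Flexibility coefficient — unit upward force at E: δ_{EE} = L³/(3EI) = 9/EI.
With EI = 27000 kN·m²: δ_0 = 0.009533 m and δ_{EE} = 0.000333 m/kN.
Compatibility — the spring shortens by R_E/k under the reaction it provides: δ_0 − R_E·δ_{EE} = R_E/k. With 1/k = 0.000526 m/kN, R_E = δ_0 / (δ_{EE} + 1/k) = 0.009533 / (0.000333 + 0.000526) = 11.09 kN.
Moment equilibrium about D: M_D = Σ(load moments about D) − R_E·L = 123.2 − 11.09×3 = 89.88 kN·m.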